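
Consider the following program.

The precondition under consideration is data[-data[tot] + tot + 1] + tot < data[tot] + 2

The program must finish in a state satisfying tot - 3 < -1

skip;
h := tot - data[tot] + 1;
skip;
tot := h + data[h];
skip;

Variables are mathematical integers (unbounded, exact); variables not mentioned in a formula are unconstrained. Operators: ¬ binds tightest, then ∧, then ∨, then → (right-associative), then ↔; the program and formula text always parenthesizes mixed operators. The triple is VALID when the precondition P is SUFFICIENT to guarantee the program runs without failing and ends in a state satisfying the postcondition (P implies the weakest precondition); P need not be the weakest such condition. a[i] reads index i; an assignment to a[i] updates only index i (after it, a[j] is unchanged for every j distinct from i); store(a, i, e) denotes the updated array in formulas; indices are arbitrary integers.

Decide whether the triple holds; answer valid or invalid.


Working backward. After the program, the postcondition tot - 3 < -1 must hold; in canonical form it is tot < 2.
Before skip: tot < 2
Before tot := h + data[h]: data[h] + h < 2
Before skip: data[h] + h < 2
Before h := tot - data[tot] + 1: data[-data[tot] + tot + 1] + tot < data[tot] + 1
Before skip: data[-data[tot] + tot + 1] + tot < data[tot] + 1
The weakest precondition is data[-data[tot] + tot + 1] + tot < data[tot] + 1.
Check whether data[-data[tot] + tot + 1] + tot < data[tot] + 2 implies it.
Countermodel: at the initial state data = {[15215] = 0, [15216] = -15214, elsewhere 0}, tot = 15215, the precondition holds but the weakest precondition fails.
Answer: invalid


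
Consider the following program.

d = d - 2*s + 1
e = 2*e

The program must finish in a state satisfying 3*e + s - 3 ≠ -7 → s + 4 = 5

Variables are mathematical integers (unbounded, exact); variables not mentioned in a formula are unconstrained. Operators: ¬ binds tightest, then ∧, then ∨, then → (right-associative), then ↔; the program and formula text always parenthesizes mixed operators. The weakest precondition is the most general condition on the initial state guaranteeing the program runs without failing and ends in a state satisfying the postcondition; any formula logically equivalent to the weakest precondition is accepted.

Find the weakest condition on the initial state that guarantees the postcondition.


Working backward. After the program, the postcondition 3*e + s - 3 ≠ -7 → s + 4 = 5 must hold; in canonical form it is 3*e + s ≠ -4 → s = 1.
Before e := 2*e: 6*e + s ≠ -4 → s = 1
Before d := d - 2*s + 1: 6*e + s ≠ -4 → s = 1
Answer: WP = 6*e + s ≠ -4 → s = 1


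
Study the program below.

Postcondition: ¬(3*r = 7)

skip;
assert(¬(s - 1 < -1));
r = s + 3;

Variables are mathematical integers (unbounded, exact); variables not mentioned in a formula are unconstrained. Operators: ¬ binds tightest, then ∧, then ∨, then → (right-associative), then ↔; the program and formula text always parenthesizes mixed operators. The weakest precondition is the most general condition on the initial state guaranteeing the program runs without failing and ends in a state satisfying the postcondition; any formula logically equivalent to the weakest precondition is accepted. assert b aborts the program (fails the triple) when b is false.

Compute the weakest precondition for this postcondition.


Working backward. After the program, ¬(3*r = 7) must hold.
Before r := s + 3: ¬(3*s = -2)
Before assert ¬(s - 1 < -1): (¬(s < 0)) ∧ (¬(3*s = -2))
Before skip: (¬(s < 0)) ∧ (¬(3*s = -2))
Answer: WP = (¬(s < 0)) ∧ (¬(3*s = -2))


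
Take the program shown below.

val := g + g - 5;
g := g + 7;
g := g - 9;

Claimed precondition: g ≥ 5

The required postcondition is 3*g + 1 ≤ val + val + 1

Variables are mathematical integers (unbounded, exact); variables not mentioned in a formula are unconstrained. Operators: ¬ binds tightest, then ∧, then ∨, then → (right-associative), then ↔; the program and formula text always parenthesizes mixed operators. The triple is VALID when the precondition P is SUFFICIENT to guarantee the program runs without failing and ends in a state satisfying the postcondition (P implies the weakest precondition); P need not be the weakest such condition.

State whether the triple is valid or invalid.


Working backward. After the program, the postcondition 3*g + 1 ≤ val + val + 1 must hold; in canonical form it is 3*g ≤ 2*val.
Before g := g - 9: 3*g ≤ 2*val + 27
Before g := g + 7: 3*g ≤ 2*val + 6
Before val := g + g - 5: g ≥ 4
The weakest precondition is g ≥ 4.
Check whether g ≥ 5 implies it.
Every state satisfying the precondition satisfies the weakest precondition: the implication holds.
Answer: valid


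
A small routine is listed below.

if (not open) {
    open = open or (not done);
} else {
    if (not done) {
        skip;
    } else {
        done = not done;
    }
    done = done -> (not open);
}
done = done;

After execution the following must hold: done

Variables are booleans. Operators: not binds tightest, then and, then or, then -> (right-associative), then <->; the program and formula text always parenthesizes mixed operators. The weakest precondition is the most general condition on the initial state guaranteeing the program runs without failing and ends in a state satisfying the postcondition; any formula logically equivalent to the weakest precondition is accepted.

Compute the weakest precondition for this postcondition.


Working backward. After the program, done must hold.
Before done := done: done
Then branch requires done; else branch requires ((not done) -> (done -> (not open))) and (done -> ((not done) -> (not open))).
Before the if: ((not open) -> done) and (open -> (((not done) -> (done -> (not open))) and (done -> ((not done) -> (not open)))))
Answer: WP = ((not open) -> done) and (open -> (((not done) -> (done -> (not open))) and (done -> ((not done) -> (not open)))))


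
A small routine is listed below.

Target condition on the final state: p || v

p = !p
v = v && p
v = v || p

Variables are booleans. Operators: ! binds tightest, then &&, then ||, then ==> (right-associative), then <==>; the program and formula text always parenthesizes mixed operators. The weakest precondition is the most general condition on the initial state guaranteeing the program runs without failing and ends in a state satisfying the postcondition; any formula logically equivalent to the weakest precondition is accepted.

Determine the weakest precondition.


Working backward. After the program, p || v must hold.
Before v := v || p: p || v
Before v := v && p: p || (v && p)
Before p := !p: (!p) || (v && (!p))
Answer: WP = (!p) || (v && (!p))


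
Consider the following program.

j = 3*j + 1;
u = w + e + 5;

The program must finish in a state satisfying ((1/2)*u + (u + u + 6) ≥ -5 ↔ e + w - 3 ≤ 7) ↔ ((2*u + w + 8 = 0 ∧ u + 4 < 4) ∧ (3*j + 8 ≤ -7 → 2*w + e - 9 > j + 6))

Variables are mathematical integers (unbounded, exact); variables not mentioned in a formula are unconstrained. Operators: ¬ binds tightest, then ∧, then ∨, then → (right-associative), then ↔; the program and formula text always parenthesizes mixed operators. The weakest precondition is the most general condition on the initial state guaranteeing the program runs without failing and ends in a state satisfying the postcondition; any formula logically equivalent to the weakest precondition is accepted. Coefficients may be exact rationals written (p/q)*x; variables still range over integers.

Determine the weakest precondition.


Working backward. After the program, the postcondition ((1/2)*u + (u + u + 6) ≥ -5 ↔ e + w - 3 ≤ 7) ↔ ((2*u + w + 8 = 0 ∧ u + 4 < 4) ∧ (3*j + 8 ≤ -7 → 2*w + e - 9 > j + 6)) must hold; in canonical form it is ((5/2)*u ≥ -11 ↔ e + w ≤ 10) ↔ (2*u + w = -8 ∧ u < 0 ∧ (3*j ≤ -15 → e + 2*w > j + 15)).
Before u := w + e + 5: ((5/2)*e + (5/2)*w ≥ -47/2 ↔ e + w ≤ 10) ↔ (2*e + 3*w = -18 ∧ e + w < -5 ∧ (3*j ≤ -15 → e + 2*w > j + 15))
Before j := 3*j + 1: ((5/2)*e + (5/2)*w ≥ -47/2 ↔ e + w ≤ 10) ↔ (2*e + 3*w = -18 ∧ e + w < -5 ∧ (9*j ≤ -18 → e + 2*w > 3*j + 16))
Answer: WP = ((5/2)*e + (5/2)*w ≥ -47/2 ↔ e + w ≤ 10) ↔ (2*e + 3*w = -18 ∧ e + w < -5 ∧ (9*j ≤ -18 → e + 2*w > 3*j + 16))


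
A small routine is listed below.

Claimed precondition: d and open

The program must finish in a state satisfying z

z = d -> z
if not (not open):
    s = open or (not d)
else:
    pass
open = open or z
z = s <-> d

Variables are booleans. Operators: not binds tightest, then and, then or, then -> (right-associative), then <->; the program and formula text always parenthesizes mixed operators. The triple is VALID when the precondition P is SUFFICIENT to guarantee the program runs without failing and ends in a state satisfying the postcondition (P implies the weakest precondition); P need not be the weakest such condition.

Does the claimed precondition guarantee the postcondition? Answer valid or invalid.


Working backward. After the program, z must hold.
Before z := s <-> d: s <-> d
Before open := open or z: s <-> d
Then branch requires (open or (not d)) <-> d; else branch requires s <-> d.
Before the if: (open -> ((open or (not d)) <-> d)) and ((not open) -> (s <-> d))
Before z := d -> z: (open -> ((open or (not d)) <-> d)) and ((not open) -> (s <-> d))
The weakest precondition is (open -> ((open or (not d)) <-> d)) and ((not open) -> (s <-> d)).
Check whether d and open implies it.
Every state satisfying the precondition satisfies the weakest precondition: the implication holds.
Answer: valid


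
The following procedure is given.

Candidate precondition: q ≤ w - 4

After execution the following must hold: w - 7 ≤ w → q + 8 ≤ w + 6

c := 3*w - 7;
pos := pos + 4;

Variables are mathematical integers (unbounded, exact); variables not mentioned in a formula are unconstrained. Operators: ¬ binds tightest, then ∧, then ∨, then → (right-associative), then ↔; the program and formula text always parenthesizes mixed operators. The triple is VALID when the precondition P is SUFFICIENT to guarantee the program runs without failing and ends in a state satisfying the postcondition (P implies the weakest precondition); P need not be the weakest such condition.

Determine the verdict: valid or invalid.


Working backward. After the program, the postcondition w - 7 ≤ w → q + 8 ≤ w + 6 must hold; in canonical form it is q ≤ w - 2.
Before pos := pos + 4: q ≤ w - 2
Before c := 3*w - 7: q ≤ w - 2
The weakest precondition is q ≤ w - 2.
Check whether q ≤ w - 4 implies it.
Every state satisfying the precondition satisfies the weakest precondition: the implication holds.
Answer: valid


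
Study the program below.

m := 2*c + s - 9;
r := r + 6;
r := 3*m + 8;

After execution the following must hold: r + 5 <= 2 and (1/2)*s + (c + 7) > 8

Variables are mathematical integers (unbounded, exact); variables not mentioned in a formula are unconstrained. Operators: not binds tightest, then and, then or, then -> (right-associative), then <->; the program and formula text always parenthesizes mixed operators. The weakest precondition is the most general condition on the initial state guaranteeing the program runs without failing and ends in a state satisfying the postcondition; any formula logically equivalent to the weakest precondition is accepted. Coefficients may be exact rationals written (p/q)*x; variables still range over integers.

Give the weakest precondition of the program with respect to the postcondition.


Working backward. After the program, the postcondition r + 5 <= 2 and (1/2)*s + (c + 7) > 8 must hold; in canonical form it is r <= -3 and c + (1/2)*s > 1.
Before r := 3*m + 8: 3*m <= -11 and c + (1/2)*s > 1
Before r := r + 6: 3*m <= -11 and c + (1/2)*s > 1
Before m := 2*c + s - 9: 6*c + 3*s <= 16 and c + (1/2)*s > 1
Answer: WP = 6*c + 3*s <= 16 and c + (1/2)*s > 1


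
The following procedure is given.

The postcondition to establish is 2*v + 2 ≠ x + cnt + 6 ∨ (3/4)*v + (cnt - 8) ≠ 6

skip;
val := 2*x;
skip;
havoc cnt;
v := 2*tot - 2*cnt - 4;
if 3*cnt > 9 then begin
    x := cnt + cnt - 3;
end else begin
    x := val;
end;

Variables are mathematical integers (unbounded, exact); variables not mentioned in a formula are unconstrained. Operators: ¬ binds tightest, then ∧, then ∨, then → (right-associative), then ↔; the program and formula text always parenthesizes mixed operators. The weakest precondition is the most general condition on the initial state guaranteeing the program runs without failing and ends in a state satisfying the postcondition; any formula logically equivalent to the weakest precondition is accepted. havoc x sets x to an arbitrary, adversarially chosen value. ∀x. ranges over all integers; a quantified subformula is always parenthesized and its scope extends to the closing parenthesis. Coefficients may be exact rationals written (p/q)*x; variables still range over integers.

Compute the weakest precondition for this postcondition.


Working backward. After the program, the postcondition 2*v + 2 ≠ x + cnt + 6 ∨ (3/4)*v + (cnt - 8) ≠ 6 must hold; in canonical form it is 2*v ≠ cnt + x + 4 ∨ cnt + (3/4)*v ≠ 14.
Then branch requires 2*v ≠ 3*cnt + 1 ∨ cnt + (3/4)*v ≠ 14; else branch requires 2*v ≠ cnt + val + 4 ∨ cnt + (3/4)*v ≠ 14.
Before the if: (3*cnt > 9 → (2*v ≠ 3*cnt + 1 ∨ cnt + (3/4)*v ≠ 14)) ∧ ((¬(3*cnt > 9)) → (2*v ≠ cnt + val + 4 ∨ cnt + (3/4)*v ≠ 14))
Before v := 2*tot - 2*cnt - 4: (3*cnt > 9 → (4*tot ≠ 7*cnt + 9 ∨ (3/2)*tot ≠ (1/2)*cnt + 17)) ∧ ((¬(3*cnt > 9)) → (4*tot ≠ 5*cnt + val + 12 ∨ (3/2)*tot ≠ (1/2)*cnt + 17))
Before havoc cnt: ∀cnt_1. ((3*cnt_1 > 9 → (4*tot ≠ 7*cnt_1 + 9 ∨ (3/2)*tot ≠ (1/2)*cnt_1 + 17)) ∧ ((¬(3*cnt_1 > 9)) → (4*tot ≠ 5*cnt_1 + val + 12 ∨ (3/2)*tot ≠ (1/2)*cnt_1 + 17)))
Before skip: ∀cnt_1. ((3*cnt_1 > 9 → (4*tot ≠ 7*cnt_1 + 9 ∨ (3/2)*tot ≠ (1/2)*cnt_1 + 17)) ∧ ((¬(3*cnt_1 > 9)) → (4*tot ≠ 5*cnt_1 + val + 12 ∨ (3/2)*tot ≠ (1/2)*cnt_1 + 17)))
Before val := 2*x: ∀cnt_1. ((3*cnt_1 > 9 → (4*tot ≠ 7*cnt_1 + 9 ∨ (3/2)*tot ≠ (1/2)*cnt_1 + 17)) ∧ ((¬(3*cnt_1 > 9)) → (4*tot ≠ 5*cnt_1 + 2*x + 12 ∨ (3/2)*tot ≠ (1/2)*cnt_1 + 17)))
Before skip: ∀cnt_1. ((3*cnt_1 > 9 → (4*tot ≠ 7*cnt_1 + 9 ∨ (3/2)*tot ≠ (1/2)*cnt_1 + 17)) ∧ ((¬(3*cnt_1 > 9)) → (4*tot ≠ 5*cnt_1 + 2*x + 12 ∨ (3/2)*tot ≠ (1/2)*cnt_1 + 17)))
Answer: WP = ∀cnt_1. ((3*cnt_1 > 9 → (4*tot ≠ 7*cnt_1 + 9 ∨ (3/2)*tot ≠ (1/2)*cnt_1 + 17)) ∧ ((¬(3*cnt_1 > 9)) → (4*tot ≠ 5*cnt_1 + 2*x + 12 ∨ (3/2)*tot ≠ (1/2)*cnt_1 + 17)))


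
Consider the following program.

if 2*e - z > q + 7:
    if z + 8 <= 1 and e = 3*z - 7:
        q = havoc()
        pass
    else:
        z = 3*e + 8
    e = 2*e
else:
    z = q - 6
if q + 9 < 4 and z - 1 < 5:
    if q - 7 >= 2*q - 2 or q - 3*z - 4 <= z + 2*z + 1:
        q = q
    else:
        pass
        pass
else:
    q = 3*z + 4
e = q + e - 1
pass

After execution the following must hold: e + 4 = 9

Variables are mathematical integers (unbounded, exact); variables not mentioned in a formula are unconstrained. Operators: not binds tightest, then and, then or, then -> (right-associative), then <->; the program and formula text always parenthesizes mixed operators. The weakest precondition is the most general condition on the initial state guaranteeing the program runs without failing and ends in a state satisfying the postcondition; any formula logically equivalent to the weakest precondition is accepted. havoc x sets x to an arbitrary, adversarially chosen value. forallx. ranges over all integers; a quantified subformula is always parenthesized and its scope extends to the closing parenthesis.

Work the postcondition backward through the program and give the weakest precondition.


Working backward. After the program, the postcondition e + 4 = 9 must hold; in canonical form it is e = 5.
Before skip: e = 5
Before e := q + e - 1: e + q = 6
Then branch requires ((q <= -5 or q <= 6*z + 5) -> e + q = 6) and ((not (q <= -5 or q <= 6*z + 5)) -> e + q = 6); else branch requires e + 3*z = 2.
Before the if: ((q < -5 and z < 6) -> (((q <= -5 or q <= 6*z + 5) -> e + q = 6) and ((not (q <= -5 or q <= 6*z + 5)) -> e + q = 6))) and ((not (q < -5 and z < 6)) -> e + 3*z = 2)
Then branch requires ((z <= -7 and e = 3*z - 7) -> (forall q_1. (((q_1 < -5 and z < 6) -> (((q_1 <= -5 or q_1 <= 6*z + 5) -> 2*e + q_1 = 6) and ((not (q_1 <= -5 or q_1 <= 6*z + 5)) -> 2*e + q_1 = 6))) and ((not (q_1 < -5 and z < 6)) -> 2*e + 3*z = 2)))) and ((not (z <= -7 and e = 3*z - 7)) -> (((q < -5 and 3*e < -2) -> (((q <= -5 or q <= 18*e + 53) -> 2*e + q = 6) and ((not (q <= -5 or q <= 18*e + 53)) -> 2*e + q = 6))) and ((not (q < -5 and 3*e < -2)) -> 11*e = -22))); else branch requires ((q < -5 and q < 12) -> (((q <= -5 or 5*q >= 31) -> e + q = 6) and ((not (q <= -5 or 5*q >= 31)) -> e + q = 6))) and ((not (q < -5 and q < 12)) -> e + 3*q = 20).
Before the if: (2*e > q + z + 7 -> (((z <= -7 and e = 3*z - 7) -> (forall q_1. (((q_1 < -5 and z < 6) -> (((q_1 <= -5 or q_1 <= 6*z + 5) -> 2*e + q_1 = 6) and ((not (q_1 <= -5 or q_1 <= 6*z + 5)) -> 2*e + q_1 = 6))) and ((not (q_1 < -5 and z < 6)) -> 2*e + 3*z = 2)))) and ((not (z <= -7 and e = 3*z - 7)) -> (((q < -5 and 3*e < -2) -> (((q <= -5 or q <= 18*e + 53) -> 2*e + q = 6) and ((not (q <= -5 or q <= 18*e + 53)) -> 2*e + q = 6))) and ((not (q < -5 and 3*e < -2)) -> 11*e = -22))))) and ((not (2*e > q + z + 7)) -> (((q < -5 and q < 12) -> (((q <= -5 or 5*q >= 31) -> e + q = 6) and ((not (q <= -5 or 5*q >= 31)) -> e + q = 6))) and ((not (q < -5 and q < 12)) -> e + 3*q = 20)))
Answer: WP = (2*e > q + z + 7 -> (((z <= -7 and e = 3*z - 7) -> (forall q_1. (((q_1 < -5 and z < 6) -> (((q_1 <= -5 or q_1 <= 6*z + 5) -> 2*e + q_1 = 6) and ((not (q_1 <= -5 or q_1 <= 6*z + 5)) -> 2*e + q_1 = 6))) and ((not (q_1 < -5 and z < 6)) -> 2*e + 3*z = 2)))) and ((not (z <= -7 and e = 3*z - 7)) -> (((q < -5 and 3*e < -2) -> (((q <= -5 or q <= 18*e + 53) -> 2*e + q = 6) and ((not (q <= -5 or q <= 18*e + 53)) -> 2*e + q = 6))) and ((not (q < -5 and 3*e < -2)) -> 11*e = -22))))) and ((not (2*e > q + z + 7)) -> (((q < -5 and q < 12) -> (((q <= -5 or 5*q >= 31) -> e + q = 6) and ((not (q <= -5 or 5*q >= 31)) -> e + q = 6))) and ((not (q < -5 and q < 12)) -> e + 3*q = 20)))


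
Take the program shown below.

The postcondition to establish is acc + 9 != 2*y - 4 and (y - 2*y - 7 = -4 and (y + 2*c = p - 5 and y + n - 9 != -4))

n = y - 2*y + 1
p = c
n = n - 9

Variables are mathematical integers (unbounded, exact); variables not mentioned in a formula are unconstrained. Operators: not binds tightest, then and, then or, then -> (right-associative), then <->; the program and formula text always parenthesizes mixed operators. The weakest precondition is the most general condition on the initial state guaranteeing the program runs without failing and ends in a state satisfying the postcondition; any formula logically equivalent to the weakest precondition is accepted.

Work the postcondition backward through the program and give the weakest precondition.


Working backward. After the program, the postcondition acc + 9 != 2*y - 4 and (y - 2*y - 7 = -4 and (y + 2*c = p - 5 and y + n - 9 != -4)) must hold; in canonical form it is acc != 2*y - 13 and y = -3 and 2*c + y = p - 5 and n + y != 5.
Before n := n - 9: acc != 2*y - 13 and y = -3 and 2*c + y = p - 5 and n + y != 14
Before p := c: acc != 2*y - 13 and y = -3 and c + y = -5 and n + y != 14
Before n := y - 2*y + 1: acc != 2*y - 13 and y = -3 and c + y = -5
Answer: WP = acc != 2*y - 13 and y = -3 and c + y = -5


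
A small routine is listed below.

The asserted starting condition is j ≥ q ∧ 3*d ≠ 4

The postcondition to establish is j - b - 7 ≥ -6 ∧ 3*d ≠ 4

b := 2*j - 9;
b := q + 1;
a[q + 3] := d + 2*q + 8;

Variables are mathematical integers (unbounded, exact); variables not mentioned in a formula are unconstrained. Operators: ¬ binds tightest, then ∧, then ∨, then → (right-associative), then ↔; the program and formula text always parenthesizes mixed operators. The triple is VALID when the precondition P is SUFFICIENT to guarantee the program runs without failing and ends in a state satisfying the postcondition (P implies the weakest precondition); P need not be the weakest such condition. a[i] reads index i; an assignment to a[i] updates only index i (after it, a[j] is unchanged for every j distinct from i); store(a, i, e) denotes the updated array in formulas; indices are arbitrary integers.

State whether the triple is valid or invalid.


Working backward. After the program, the postcondition j - b - 7 ≥ -6 ∧ 3*d ≠ 4 must hold; in canonical form it is j ≥ b + 1 ∧ 3*d ≠ 4.
Before a[q + 3] := d + 2*q + 8: j ≥ b + 1 ∧ 3*d ≠ 4
Before b := q + 1: j ≥ q + 2 ∧ 3*d ≠ 4
Before b := 2*j - 9: j ≥ q + 2 ∧ 3*d ≠ 4
The weakest precondition is j ≥ q + 2 ∧ 3*d ≠ 4.
Check whether j ≥ q ∧ 3*d ≠ 4 implies it.
Countermodel: at the initial state d = 0, j = 0, q = 0, the precondition holds but the weakest precondition fails.
Answer: invalid


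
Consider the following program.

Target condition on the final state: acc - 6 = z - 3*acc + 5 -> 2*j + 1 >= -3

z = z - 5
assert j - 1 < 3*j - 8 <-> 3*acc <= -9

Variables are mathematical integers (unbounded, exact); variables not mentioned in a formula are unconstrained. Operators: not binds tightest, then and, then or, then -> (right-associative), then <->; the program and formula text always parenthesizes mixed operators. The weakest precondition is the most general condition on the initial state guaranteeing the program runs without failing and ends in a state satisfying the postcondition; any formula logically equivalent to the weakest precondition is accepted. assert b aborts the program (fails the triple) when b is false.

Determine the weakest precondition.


Working backward. After the program, the postcondition acc - 6 = z - 3*acc + 5 -> 2*j + 1 >= -3 must hold; in canonical form it is 4*acc = z + 11 -> 2*j >= -4.
Before assert j - 1 < 3*j - 8 <-> 3*acc <= -9: (2*j > 7 <-> 3*acc <= -9) and (4*acc = z + 11 -> 2*j >= -4)
Before z := z - 5: (2*j > 7 <-> 3*acc <= -9) and (4*acc = z + 6 -> 2*j >= -4)
Answer: WP = (2*j > 7 <-> 3*acc <= -9) and (4*acc = z + 6 -> 2*j >= -4)


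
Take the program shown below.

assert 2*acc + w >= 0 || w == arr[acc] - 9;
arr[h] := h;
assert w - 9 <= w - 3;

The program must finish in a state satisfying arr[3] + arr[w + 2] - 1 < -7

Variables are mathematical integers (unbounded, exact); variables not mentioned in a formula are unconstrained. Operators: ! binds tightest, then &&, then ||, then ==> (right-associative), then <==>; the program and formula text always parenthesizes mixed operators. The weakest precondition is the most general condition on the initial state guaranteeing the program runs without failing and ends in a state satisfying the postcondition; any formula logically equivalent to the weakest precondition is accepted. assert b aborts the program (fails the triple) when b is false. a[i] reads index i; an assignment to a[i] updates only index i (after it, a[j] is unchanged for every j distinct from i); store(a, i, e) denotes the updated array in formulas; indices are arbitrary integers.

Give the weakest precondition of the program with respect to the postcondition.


Working backward. After the program, the postcondition arr[3] + arr[w + 2] - 1 < -7 must hold; in canonical form it is arr[w + 2] + arr[3] < -6.
Before assert w - 9 <= w - 3: arr[w + 2] + arr[3] < -6
Before arr[h] := h: store(arr, h, h)[w + 2] + store(arr, h, h)[3] < -6
Before assert 2*acc + w >= 0 || w == arr[acc] - 9: (2*acc + w >= 0 || w == arr[acc] - 9) && store(arr, h, h)[w + 2] + store(arr, h, h)[3] < -6
Answer: WP = (2*acc + w >= 0 || w == arr[acc] - 9) && store(arr, h, h)[w + 2] + store(arr, h, h)[3] < -6


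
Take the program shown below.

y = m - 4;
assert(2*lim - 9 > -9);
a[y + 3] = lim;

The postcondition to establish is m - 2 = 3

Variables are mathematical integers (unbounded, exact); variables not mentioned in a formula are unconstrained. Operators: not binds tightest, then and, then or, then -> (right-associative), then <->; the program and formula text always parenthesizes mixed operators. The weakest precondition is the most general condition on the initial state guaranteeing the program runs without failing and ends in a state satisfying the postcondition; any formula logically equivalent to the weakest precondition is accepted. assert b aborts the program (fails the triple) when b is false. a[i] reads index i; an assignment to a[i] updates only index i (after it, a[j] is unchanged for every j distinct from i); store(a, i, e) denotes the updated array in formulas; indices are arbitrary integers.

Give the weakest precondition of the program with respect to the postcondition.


Working backward. After the program, the postcondition m - 2 = 3 must hold; in canonical form it is m = 5.
Before a[y + 3] := lim: m = 5
Before assert 2*lim - 9 > -9: 2*lim > 0 and m = 5
Before y := m - 4: 2*lim > 0 and m = 5
Answer: WP = 2*lim > 0 and m = 5


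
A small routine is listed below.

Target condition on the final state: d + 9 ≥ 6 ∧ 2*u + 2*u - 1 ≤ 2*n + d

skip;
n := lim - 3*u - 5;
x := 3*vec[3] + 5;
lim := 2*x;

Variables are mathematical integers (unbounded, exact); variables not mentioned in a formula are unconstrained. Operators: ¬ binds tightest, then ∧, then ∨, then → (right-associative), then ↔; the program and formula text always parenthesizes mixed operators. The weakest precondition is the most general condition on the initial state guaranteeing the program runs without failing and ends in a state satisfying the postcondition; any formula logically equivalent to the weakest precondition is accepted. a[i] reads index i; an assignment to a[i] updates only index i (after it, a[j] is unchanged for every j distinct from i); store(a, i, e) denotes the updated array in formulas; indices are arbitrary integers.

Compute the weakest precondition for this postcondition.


Working backward. After the program, the postcondition d + 9 ≥ 6 ∧ 2*u + 2*u - 1 ≤ 2*n + d must hold; in canonical form it is d ≥ -3 ∧ 4*u ≤ d + 2*n + 1.
Before lim := 2*x: d ≥ -3 ∧ 4*u ≤ d + 2*n + 1
Before x := 3*vec[3] + 5: d ≥ -3 ∧ 4*u ≤ d + 2*n + 1
Before n := lim - 3*u - 5: d ≥ -3 ∧ 10*u ≤ d + 2*lim - 9
Before skip: d ≥ -3 ∧ 10*u ≤ d + 2*lim - 9
Answer: WP = d ≥ -3 ∧ 10*u ≤ d + 2*lim - 9


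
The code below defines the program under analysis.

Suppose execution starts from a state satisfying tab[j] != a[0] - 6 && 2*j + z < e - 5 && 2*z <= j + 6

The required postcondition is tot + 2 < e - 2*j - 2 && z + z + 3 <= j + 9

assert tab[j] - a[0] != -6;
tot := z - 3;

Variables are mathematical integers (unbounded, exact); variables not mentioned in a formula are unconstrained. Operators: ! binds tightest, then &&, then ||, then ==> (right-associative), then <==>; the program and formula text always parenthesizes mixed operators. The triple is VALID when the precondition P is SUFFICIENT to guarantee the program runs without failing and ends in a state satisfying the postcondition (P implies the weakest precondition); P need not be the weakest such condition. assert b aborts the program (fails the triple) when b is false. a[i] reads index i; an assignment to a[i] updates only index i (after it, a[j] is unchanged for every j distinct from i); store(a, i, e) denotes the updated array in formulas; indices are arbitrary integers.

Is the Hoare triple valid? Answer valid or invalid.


Working backward. After the program, the postcondition tot + 2 < e - 2*j - 2 && z + z + 3 <= j + 9 must hold; in canonical form it is 2*j + tot < e - 4 && 2*z <= j + 6.
Before tot := z - 3: 2*j + z < e - 1 && 2*z <= j + 6
Before assert tab[j] - a[0] != -6: tab[j] != a[0] - 6 && 2*j + z < e - 1 && 2*z <= j + 6
The weakest precondition is tab[j] != a[0] - 6 && 2*j + z < e - 1 && 2*z <= j + 6.
Check whether tab[j] != a[0] - 6 && 2*j + z < e - 5 && 2*z <= j + 6 implies it.
Every state satisfying the precondition satisfies the weakest precondition: the implication holds.
Answer: valid


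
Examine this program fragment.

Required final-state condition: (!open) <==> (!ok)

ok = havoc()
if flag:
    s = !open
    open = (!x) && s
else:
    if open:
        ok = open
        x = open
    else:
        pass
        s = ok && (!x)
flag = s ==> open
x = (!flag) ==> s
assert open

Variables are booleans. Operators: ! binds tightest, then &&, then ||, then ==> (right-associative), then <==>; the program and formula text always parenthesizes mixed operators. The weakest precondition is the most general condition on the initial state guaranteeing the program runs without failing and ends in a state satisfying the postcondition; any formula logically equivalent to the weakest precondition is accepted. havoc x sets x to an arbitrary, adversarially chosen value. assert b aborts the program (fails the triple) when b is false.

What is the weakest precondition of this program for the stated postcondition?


Working backward. After the program, (!open) <==> (!ok) must hold.
Before assert open: open && ((!open) <==> (!ok))
Before x := (!flag) ==> s: open && ((!open) <==> (!ok))
Before flag := s ==> open: open && ((!open) <==> (!ok))
Then branch requires (!x) && (!open) && ((!((!x) && (!open))) <==> (!ok)); else branch requires (!open) ==> (open && ((!open) <==> (!ok))).
Before the if: (flag ==> ((!x) && (!open) && ((!((!x) && (!open))) <==> (!ok)))) && ((!flag) ==> ((!open) ==> (open && ((!open) <==> (!ok)))))
Before havoc ok: (flag ==> ((!x) && (!open))) && ((!flag) ==> ((!open) ==> open)) && (flag ==> ((!x) && (!open) && (!((!x) && (!open))))) && ((!flag) ==> open)
Answer: WP = (flag ==> ((!x) && (!open))) && ((!flag) ==> ((!open) ==> open)) && (flag ==> ((!x) && (!open) && (!((!x) && (!open))))) && ((!flag) ==> open)


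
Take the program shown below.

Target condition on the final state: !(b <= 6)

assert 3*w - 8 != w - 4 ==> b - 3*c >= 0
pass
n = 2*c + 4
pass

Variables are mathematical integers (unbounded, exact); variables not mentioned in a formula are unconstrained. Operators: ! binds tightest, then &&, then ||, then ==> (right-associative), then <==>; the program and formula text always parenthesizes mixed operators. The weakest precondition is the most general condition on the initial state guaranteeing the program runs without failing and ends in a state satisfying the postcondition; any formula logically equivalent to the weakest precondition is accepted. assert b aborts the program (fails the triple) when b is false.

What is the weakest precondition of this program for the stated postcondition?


Working backward. After the program, !(b <= 6) must hold.
Before skip: !(b <= 6)
Before n := 2*c + 4: !(b <= 6)
Before skip: !(b <= 6)
Before assert 3*w - 8 != w - 4 ==> b - 3*c >= 0: (2*w != 4 ==> b >= 3*c) && (!(b <= 6))
Answer: WP = (2*w != 4 ==> b >= 3*c) && (!(b <= 6))


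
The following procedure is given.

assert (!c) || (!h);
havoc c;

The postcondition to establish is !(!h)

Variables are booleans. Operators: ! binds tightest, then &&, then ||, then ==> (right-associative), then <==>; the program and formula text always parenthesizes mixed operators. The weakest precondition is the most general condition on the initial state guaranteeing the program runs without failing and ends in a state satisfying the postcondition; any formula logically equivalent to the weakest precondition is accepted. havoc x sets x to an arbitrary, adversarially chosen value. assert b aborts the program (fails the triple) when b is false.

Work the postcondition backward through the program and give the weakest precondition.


Working backward. After the program, the postcondition !(!h) must hold; in canonical form it is h.
Before havoc c: h
Before assert (!c) || (!h): ((!c) || (!h)) && h
Answer: WP = ((!c) || (!h)) && h


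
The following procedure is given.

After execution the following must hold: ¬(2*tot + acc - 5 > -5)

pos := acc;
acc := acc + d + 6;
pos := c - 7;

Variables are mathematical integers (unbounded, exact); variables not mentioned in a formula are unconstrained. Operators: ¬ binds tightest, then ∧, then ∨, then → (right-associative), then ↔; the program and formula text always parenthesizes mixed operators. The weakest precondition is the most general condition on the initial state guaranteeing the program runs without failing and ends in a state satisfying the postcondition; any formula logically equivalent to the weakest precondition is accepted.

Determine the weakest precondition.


Working backward. After the program, the postcondition ¬(2*tot + acc - 5 > -5) must hold; in canonical form it is ¬(acc + 2*tot > 0).
Before pos := c - 7: ¬(acc + 2*tot > 0)
Before acc := acc + d + 6: ¬(acc + d + 2*tot > -6)
Before pos := acc: ¬(acc + d + 2*tot > -6)
Answer: WP = ¬(acc + d + 2*tot > -6)


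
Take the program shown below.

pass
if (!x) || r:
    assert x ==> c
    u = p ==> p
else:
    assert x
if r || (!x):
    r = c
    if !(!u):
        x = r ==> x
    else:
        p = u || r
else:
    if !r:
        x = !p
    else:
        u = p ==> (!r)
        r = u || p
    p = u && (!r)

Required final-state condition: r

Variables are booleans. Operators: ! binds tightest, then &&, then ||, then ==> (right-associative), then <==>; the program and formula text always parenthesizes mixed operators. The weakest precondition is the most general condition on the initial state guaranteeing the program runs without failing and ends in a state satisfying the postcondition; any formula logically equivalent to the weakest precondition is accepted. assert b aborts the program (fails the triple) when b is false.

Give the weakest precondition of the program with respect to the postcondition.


Working backward. After the program, r must hold.
Then branch requires (u ==> c) && ((!u) ==> c); else branch requires ((!r) ==> r) && (r ==> ((p ==> (!r)) || p)).
Before the if: ((r || (!x)) ==> ((u ==> c) && ((!u) ==> c))) && ((!(r || (!x))) ==> (((!r) ==> r) && (r ==> ((p ==> (!r)) || p))))
Then branch requires (x ==> c) && ((r || (!x)) ==> c) && ((!(r || (!x))) ==> (((!r) ==> r) && (r ==> ((p ==> (!r)) || p)))); else branch requires x && ((r || (!x)) ==> ((u ==> c) && ((!u) ==> c))) && ((!(r || (!x))) ==> (((!r) ==> r) && (r ==> ((p ==> (!r)) || p)))).
Before the if: (((!x) || r) ==> ((x ==> c) && ((r || (!x)) ==> c) && ((!(r || (!x))) ==> (((!r) ==> r) && (r ==> ((p ==> (!r)) || p)))))) && ((!((!x) || r)) ==> (x && ((r || (!x)) ==> ((u ==> c) && ((!u) ==> c))) && ((!(r || (!x))) ==> (((!r) ==> r) && (r ==> ((p ==> (!r)) || p))))))
Before skip: (((!x) || r) ==> ((x ==> c) && ((r || (!x)) ==> c) && ((!(r || (!x))) ==> (((!r) ==> r) && (r ==> ((p ==> (!r)) || p)))))) && ((!((!x) || r)) ==> (x && ((r || (!x)) ==> ((u ==> c) && ((!u) ==> c))) && ((!(r || (!x))) ==> (((!r) ==> r) && (r ==> ((p ==> (!r)) || p))))))
Answer: WP = (((!x) || r) ==> ((x ==> c) && ((r || (!x)) ==> c) && ((!(r || (!x))) ==> (((!r) ==> r) && (r ==> ((p ==> (!r)) || p)))))) && ((!((!x) || r)) ==> (x && ((r || (!x)) ==> ((u ==> c) && ((!u) ==> c))) && ((!(r || (!x))) ==> (((!r) ==> r) && (r ==> ((p ==> (!r)) || p))))))


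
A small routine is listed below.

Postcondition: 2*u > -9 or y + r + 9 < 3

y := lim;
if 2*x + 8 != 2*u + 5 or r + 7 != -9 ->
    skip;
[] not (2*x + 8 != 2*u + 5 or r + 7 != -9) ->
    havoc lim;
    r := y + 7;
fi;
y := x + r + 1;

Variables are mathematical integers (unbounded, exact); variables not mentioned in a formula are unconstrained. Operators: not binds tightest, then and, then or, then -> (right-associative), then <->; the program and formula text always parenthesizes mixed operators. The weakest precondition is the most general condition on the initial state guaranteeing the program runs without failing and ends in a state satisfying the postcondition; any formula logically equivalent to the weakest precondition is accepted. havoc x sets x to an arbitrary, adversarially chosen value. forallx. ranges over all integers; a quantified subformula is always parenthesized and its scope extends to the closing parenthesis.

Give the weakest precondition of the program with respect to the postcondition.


Working backward. After the program, the postcondition 2*u > -9 or y + r + 9 < 3 must hold; in canonical form it is 2*u > -9 or r + y < -6.
Before y := x + r + 1: 2*u > -9 or 2*r + x < -7
Then branch requires 2*u > -9 or 2*r + x < -7; else branch requires 2*u > -9 or x + 2*y < -21.
Before the if: ((2*x != 2*u - 3 or r != -16) -> (2*u > -9 or 2*r + x < -7)) and ((not (2*x != 2*u - 3 or r != -16)) -> (2*u > -9 or x + 2*y < -21))
Before y := lim: ((2*x != 2*u - 3 or r != -16) -> (2*u > -9 or 2*r + x < -7)) and ((not (2*x != 2*u - 3 or r != -16)) -> (2*u > -9 or 2*lim + x < -21))
Answer: WP = ((2*x != 2*u - 3 or r != -16) -> (2*u > -9 or 2*r + x < -7)) and ((not (2*x != 2*u - 3 or r != -16)) -> (2*u > -9 or 2*lim + x < -21))


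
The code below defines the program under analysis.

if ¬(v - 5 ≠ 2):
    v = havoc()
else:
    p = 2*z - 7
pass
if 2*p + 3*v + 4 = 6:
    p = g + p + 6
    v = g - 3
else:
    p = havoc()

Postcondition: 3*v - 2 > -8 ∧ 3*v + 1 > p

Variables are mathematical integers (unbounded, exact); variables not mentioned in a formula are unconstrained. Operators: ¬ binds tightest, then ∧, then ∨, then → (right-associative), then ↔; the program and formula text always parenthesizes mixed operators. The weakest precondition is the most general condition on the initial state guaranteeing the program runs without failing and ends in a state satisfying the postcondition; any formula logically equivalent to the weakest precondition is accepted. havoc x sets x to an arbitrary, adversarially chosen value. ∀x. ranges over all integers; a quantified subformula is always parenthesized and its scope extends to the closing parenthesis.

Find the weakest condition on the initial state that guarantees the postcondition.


Working backward. After the program, the postcondition 3*v - 2 > -8 ∧ 3*v + 1 > p must hold; in canonical form it is 3*v > -6 ∧ 3*v > p - 1.
Then branch requires 3*g > 3 ∧ 2*g > p + 14; else branch requires ∀p_1. (3*v > -6 ∧ 3*v > p_1 - 1).
Before the if: (2*p + 3*v = 2 → (3*g > 3 ∧ 2*g > p + 14)) ∧ ((¬(2*p + 3*v = 2)) → (∀p_1. (3*v > -6 ∧ 3*v > p_1 - 1)))
Before skip: (2*p + 3*v = 2 → (3*g > 3 ∧ 2*g > p + 14)) ∧ ((¬(2*p + 3*v = 2)) → (∀p_1. (3*v > -6 ∧ 3*v > p_1 - 1)))
Then branch requires ∀v_1. ((2*p + 3*v_1 = 2 → (3*g > 3 ∧ 2*g > p + 14)) ∧ ((¬(2*p + 3*v_1 = 2)) → (∀p_1. (3*v_1 > -6 ∧ 3*v_1 > p_1 - 1)))); else branch requires (3*v + 4*z = 16 → (3*g > 3 ∧ 2*g > 2*z + 7)) ∧ ((¬(3*v + 4*z = 16)) → (∀p_1. (3*v > -6 ∧ 3*v > p_1 - 1))).
Before the if: ((¬(v ≠ 7)) → (∀v_1. ((2*p + 3*v_1 = 2 → (3*g > 3 ∧ 2*g > p + 14)) ∧ ((¬(2*p + 3*v_1 = 2)) → (∀p_1. (3*v_1 > -6 ∧ 3*v_1 > p_1 - 1)))))) ∧ (v ≠ 7 → ((3*v + 4*z = 16 → (3*g > 3 ∧ 2*g > 2*z + 7)) ∧ ((¬(3*v + 4*z = 16)) → (∀p_1. (3*v > -6 ∧ 3*v > p_1 - 1)))))
Answer: WP = ((¬(v ≠ 7)) → (∀v_1. ((2*p + 3*v_1 = 2 → (3*g > 3 ∧ 2*g > p + 14)) ∧ ((¬(2*p + 3*v_1 = 2)) → (∀p_1. (3*v_1 > -6 ∧ 3*v_1 > p_1 - 1)))))) ∧ (v ≠ 7 → ((3*v + 4*z = 16 → (3*g > 3 ∧ 2*g > 2*z + 7)) ∧ ((¬(3*v + 4*z = 16)) → (∀p_1. (3*v > -6 ∧ 3*v > p_1 - 1)))))


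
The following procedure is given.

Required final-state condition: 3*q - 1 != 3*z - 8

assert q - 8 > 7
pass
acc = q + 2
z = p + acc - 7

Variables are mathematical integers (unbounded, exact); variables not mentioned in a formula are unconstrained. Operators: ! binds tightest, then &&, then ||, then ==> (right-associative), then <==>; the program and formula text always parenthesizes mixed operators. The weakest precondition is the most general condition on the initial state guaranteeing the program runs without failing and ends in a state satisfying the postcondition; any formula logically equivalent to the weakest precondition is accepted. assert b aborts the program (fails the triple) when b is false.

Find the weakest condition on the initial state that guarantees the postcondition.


Working backward. After the program, the postcondition 3*q - 1 != 3*z - 8 must hold; in canonical form it is 3*q != 3*z - 7.
Before z := p + acc - 7: 3*q != 3*acc + 3*p - 28
Before acc := q + 2: 3*p != 22
Before skip: 3*p != 22
Before assert q - 8 > 7: q > 15 && 3*p != 22
Answer: WP = q > 15 && 3*p != 22
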